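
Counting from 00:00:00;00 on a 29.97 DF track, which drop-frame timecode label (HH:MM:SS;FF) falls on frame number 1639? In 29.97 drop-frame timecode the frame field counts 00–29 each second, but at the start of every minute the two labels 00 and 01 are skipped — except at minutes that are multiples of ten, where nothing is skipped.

Each 10-minute DF block holds 10 × 60 × 30 − 9 × 2 = 17982 frames. 1639 ÷ 17982 → 0 full blocks, remainder 1639.
Within the partial block the first minute is 1800 frames and each further minute 1798, so 0 further minute boundaries passed. Total skipped labels = 18 × 0 + 2 × 0 = 0.
Non-drop label index = 1639 + 0 = 1639; at 30 labels/s that is 00:00:54:19, i.e. DF 00:00:54;19.

00:00:54;19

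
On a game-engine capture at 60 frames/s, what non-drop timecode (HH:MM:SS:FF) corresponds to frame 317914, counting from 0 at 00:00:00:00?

317914 ÷ 60 = 5298 full seconds, remainder 34 frames.
5298 s = 1 h 28 min 18 s.
Timecode: 01:28:18:34.

01:28:18:34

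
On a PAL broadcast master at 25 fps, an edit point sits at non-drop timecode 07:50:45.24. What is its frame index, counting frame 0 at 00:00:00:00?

Total seconds to the label: (7 × 3600 + 50 × 60 + 45) = 28245.
Frame index = 28245 × 25 + 24 = 706149.

frame 706149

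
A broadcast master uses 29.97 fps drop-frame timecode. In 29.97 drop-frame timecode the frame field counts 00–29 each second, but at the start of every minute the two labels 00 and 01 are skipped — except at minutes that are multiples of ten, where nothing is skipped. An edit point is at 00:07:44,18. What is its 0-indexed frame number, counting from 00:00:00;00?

Complete 10-minute blocks: 0, each 17982 frames → 0.
Remaining 7 whole minutes in the current block: 1800 + 6 × 1798 = 12588 frames.
Within the current minute: 44 × 30 + 18 − 2 = 1336 (labels ;00/;01 skipped at this minute). Total = 0 + 12588 + 1336 = 13924.

13924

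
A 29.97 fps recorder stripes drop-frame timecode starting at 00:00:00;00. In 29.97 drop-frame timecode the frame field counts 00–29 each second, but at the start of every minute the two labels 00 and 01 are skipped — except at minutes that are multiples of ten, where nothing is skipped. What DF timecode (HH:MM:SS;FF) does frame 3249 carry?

00:01:48;11

Each 10-minute DF block holds 10 × 60 × 30 − 9 × 2 = 17982 frames. 3249 ÷ 17982 → 0 full blocks, remainder 3249.
Within the partial block the first minute is 1800 frames and each further minute 1798, so 1 further minute boundary passed. Total skipped labels = 18 × 0 + 2 × 1 = 2.
Non-drop label index = 3249 + 2 = 3251; at 30 labels/s that is 00:01:48:11, i.e. DF 00:01:48;11.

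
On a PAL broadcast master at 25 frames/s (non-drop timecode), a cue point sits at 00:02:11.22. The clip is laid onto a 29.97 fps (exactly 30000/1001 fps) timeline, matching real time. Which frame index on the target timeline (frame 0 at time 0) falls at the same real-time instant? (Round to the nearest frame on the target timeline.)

Source frame index: (0×3600 + 2×60 + 11) × 25 + 22 = 3297.
Real time: 3297 / (25) = 3297/25 s.
Target frame: (3297/25) × (30000/1001) = 565200/143 ≈ 3952.448 → 3952.

frame 3952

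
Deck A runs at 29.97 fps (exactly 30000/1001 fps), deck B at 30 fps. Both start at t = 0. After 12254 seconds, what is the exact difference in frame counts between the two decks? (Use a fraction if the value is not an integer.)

A emits 30000/1001 × 12254 = 33420000/91 frames; B emits 30 × 12254 = 367620.
Difference = 33420/91 frames (≈ 367.2527); B is ahead of A.

33420/91 frames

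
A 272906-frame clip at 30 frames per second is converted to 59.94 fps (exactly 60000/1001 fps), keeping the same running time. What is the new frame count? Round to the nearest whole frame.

545267 frames

Frames at target rate = 272906 × (60000/1001) / (30) = 545812000/1001 ≈ 545266.733.
Nearest whole frame: 545267.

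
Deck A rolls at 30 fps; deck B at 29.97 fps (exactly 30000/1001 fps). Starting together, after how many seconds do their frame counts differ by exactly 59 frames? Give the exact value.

59059/30 seconds

The gap grows by |30000/1001 − 30| = 30/1001 frames per second.
Time for a 59-frame gap: 59 ÷ (30/1001) = 59059/30 s.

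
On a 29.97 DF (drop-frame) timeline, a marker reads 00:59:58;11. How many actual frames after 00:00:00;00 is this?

Complete 10-minute blocks: 5, each 17982 frames → 89910.
Remaining 9 whole minutes in the current block: 1800 + 8 × 1798 = 16184 frames.
Within the current minute: 58 × 30 + 11 − 2 = 1749 (labels ;00/;01 skipped at this minute). Total = 89910 + 16184 + 1749 = 107843.

107843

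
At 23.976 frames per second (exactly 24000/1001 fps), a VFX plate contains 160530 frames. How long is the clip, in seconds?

Running time = 160530 / (24000/1001) = 6695.43875 s.

6695.43875 seconds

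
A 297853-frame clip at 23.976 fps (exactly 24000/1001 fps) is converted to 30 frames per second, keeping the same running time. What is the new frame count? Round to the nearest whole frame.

Frames at target rate = 297853 × (30) / (24000/1001) = 298150853/800 ≈ 372688.566.
Nearest whole frame: 372689.

372689 frames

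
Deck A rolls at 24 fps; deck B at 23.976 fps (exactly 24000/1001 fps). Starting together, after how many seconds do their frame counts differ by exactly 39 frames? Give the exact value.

1626.625 seconds

The gap grows by |24000/1001 − 24| = 24/1001 frames per second.
Time for a 39-frame gap: 39 ÷ (24/1001) = 1626.625 s.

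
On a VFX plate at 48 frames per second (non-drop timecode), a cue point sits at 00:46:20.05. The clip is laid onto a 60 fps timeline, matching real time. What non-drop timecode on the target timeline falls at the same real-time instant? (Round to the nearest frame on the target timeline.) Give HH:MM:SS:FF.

00:46:20:06

Source frame index: (0×3600 + 46×60 + 20) × 48 + 5 = 133445.
Real time: 133445 / (48) = 133445/48 s.
Target frame: (133445/48) × (60) = 667225/4 ≈ 166806.250 → 166806.
At 60 labels/s: frame 166806 → 00:46:20:06.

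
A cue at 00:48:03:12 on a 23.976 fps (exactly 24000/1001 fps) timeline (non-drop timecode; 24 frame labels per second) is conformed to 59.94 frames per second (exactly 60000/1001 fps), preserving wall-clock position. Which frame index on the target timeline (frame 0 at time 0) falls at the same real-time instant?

Source frame index: (0×3600 + 48×60 + 3) × 24 + 12 = 69204.
Real time: 69204 / (24000/1001) = 5772767/2000 s.
Target frame: (5772767/2000) × (60000/1001) = 173010.

frame 173010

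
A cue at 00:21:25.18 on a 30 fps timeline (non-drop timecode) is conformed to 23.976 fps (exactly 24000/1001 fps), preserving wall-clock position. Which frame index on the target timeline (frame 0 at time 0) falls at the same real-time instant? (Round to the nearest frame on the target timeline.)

Source frame index: (0×3600 + 21×60 + 25) × 30 + 18 = 38568.
Real time: 38568 / (30) = 6428/5 s.
Target frame: (6428/5) × (24000/1001) = 30854400/1001 ≈ 30823.576 → 30824.

frame 30824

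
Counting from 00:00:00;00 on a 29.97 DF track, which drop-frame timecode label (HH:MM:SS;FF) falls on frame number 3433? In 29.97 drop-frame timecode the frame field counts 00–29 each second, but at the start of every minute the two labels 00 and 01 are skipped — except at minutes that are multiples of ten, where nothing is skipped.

00:01:54;15

Ten DF minutes hold 17982 frames, so frame 3433 lies in block 0 (frames 0–17981) with 3433 frames into that block.
The block's first minute is 1800 frames and the rest 1798 each; 3433 frames reaches minute 1, so 0 × 18 + 1 × 2 = 2 labels have been skipped so far.
Adding those back, label number 3433 + 2 = 3435 at 30 labels/s is 114 s + 15 f = 0 h 1 min 54 s frame 15, i.e. 00:01:54;15.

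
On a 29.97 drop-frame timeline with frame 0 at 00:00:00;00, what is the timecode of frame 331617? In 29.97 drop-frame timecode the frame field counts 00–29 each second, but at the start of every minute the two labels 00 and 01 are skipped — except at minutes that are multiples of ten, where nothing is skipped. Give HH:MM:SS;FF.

03:04:24;29

Each 10-minute DF block holds 10 × 60 × 30 − 9 × 2 = 17982 frames. 331617 ÷ 17982 → 18 full blocks, remainder 7941.
Within the partial block the first minute is 1800 frames and each further minute 1798, so 4 further minute boundaries passed. Total skipped labels = 18 × 18 + 2 × 4 = 332.
Non-drop label index = 331617 + 332 = 331949; at 30 labels/s that is 03:04:24:29, i.e. DF 03:04:24;29.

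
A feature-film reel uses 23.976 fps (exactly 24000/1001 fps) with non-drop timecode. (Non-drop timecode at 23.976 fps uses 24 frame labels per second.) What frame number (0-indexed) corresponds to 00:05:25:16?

Total seconds to the label: (0 × 3600 + 5 × 60 + 25) = 325.
Frame index = 325 × 24 + 16 = 7816.

frame 7816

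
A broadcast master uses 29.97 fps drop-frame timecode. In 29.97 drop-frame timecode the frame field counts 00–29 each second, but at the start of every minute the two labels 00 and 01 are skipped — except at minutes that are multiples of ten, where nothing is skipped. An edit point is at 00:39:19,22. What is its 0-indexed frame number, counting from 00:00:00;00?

70720

Complete 10-minute blocks: 3, each 17982 frames → 53946.
Remaining 9 whole minutes in the current block: 1800 + 8 × 1798 = 16184 frames.
Within the current minute: 19 × 30 + 22 − 2 = 590 (labels ;00/;01 skipped at this minute). Total = 53946 + 16184 + 590 = 70720.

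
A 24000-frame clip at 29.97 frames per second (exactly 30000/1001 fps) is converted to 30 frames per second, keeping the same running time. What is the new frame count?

24024 frames

Target frames = source frames × (target rate / source rate) = 24000 × (30)/(30000/1001) = 24000 × 1001/1000 = 24024.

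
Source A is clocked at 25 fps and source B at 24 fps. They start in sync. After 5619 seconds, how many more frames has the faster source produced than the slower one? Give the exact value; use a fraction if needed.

A emits 25 × 5619 = 140475 frames; B emits 24 × 5619 = 134856.
Difference = 5619 frames; B is behind A.

5619 frames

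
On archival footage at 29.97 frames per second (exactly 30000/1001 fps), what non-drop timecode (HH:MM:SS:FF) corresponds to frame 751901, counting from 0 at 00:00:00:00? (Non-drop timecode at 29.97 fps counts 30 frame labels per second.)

06:57:43:11

751901 ÷ 30 = 25063 full seconds, remainder 11 frames.
25063 s = 6 h 57 min 43 s.
Timecode: 06:57:43:11.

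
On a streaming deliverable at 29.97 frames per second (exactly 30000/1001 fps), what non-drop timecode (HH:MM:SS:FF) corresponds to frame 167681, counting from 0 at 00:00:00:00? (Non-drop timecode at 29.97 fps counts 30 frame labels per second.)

167681 ÷ 30 = 5589 full seconds, remainder 11 frames.
5589 s = 1 h 33 min 9 s.
Timecode: 01:33:09:11.

01:33:09:11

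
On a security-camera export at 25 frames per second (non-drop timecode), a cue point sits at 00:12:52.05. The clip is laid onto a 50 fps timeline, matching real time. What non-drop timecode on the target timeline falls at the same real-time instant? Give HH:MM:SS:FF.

Source frame index: (0×3600 + 12×60 + 52) × 25 + 5 = 19305.
Real time: 19305 / (25) = 3861/5 s.
Target frame: (3861/5) × (50) = 38610.
At 50 labels/s: frame 38610 → 00:12:52:10.

00:12:52:10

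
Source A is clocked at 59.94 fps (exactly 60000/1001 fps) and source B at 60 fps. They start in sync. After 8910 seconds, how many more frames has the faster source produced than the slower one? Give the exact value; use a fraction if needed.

A emits 60000/1001 × 8910 = 48600000/91 frames; B emits 60 × 8910 = 534600.
Difference = 48600/91 frames (≈ 534.0659); B is ahead of A.

48600/91 frames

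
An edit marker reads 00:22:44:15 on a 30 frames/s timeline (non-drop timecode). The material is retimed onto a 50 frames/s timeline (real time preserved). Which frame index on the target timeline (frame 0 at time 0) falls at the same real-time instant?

Source frame index: (0×3600 + 22×60 + 44) × 30 + 15 = 40935.
Real time: 40935 / (30) = 2729/2 s.
Target frame: (2729/2) × (50) = 68225.

frame 68225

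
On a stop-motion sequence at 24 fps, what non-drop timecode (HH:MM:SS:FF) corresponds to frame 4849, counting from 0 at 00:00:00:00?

00:03:22:01

4849 ÷ 24 = 202 full seconds, remainder 1 frame.
202 s = 0 h 3 min 22 s.
Timecode: 00:03:22:01.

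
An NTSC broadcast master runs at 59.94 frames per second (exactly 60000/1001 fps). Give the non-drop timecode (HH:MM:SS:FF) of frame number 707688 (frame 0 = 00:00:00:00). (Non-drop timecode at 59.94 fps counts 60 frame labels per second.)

03:16:34:48

707688 ÷ 60 = 11794 full seconds, remainder 48 frames.
11794 s = 3 h 16 min 34 s.
Timecode: 03:16:34:48.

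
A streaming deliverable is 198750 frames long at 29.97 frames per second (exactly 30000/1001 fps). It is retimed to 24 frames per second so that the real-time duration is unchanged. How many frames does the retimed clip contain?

159159 frames

Target frames = source frames × (target rate / source rate) = 198750 × (24)/(30000/1001) = 198750 × 1001/1250 = 159159.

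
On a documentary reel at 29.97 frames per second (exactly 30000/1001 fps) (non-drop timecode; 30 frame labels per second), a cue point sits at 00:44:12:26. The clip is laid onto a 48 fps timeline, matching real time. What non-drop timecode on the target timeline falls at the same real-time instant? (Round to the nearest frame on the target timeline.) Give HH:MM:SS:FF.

00:44:15:25

Source frame index: (0×3600 + 44×60 + 12) × 30 + 26 = 79586.
Real time: 79586 / (30000/1001) = 39832793/15000 s.
Target frame: (39832793/15000) × (48) = 79665586/625 ≈ 127464.938 → 127465.
At 48 labels/s: frame 127465 → 00:44:15:25.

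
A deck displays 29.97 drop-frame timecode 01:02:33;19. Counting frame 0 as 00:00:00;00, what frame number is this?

Complete 10-minute blocks: 6, each 17982 frames → 107892.
Remaining 2 whole minutes in the current block: 1800 + 1 × 1798 = 3598 frames.
Within the current minute: 33 × 30 + 19 − 2 = 1007 (labels ;00/;01 skipped at this minute). Total = 107892 + 3598 + 1007 = 112497.

112497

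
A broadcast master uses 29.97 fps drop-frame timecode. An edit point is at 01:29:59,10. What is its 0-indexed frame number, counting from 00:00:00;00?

Complete 10-minute blocks: 8, each 17982 frames → 143856.
Remaining 9 whole minutes in the current block: 1800 + 8 × 1798 = 16184 frames.
Within the current minute: 59 × 30 + 10 − 2 = 1778 (labels ;00/;01 skipped at this minute). Total = 143856 + 16184 + 1778 = 161818.

161818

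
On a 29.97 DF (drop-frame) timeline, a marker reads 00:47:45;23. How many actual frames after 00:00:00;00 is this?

As if non-drop at 30 labels/s: (0 × 3600 + 47 × 60 + 45) × 30 + 23 = 85973.
Minute boundaries passed: 47; those not divisible by 10: 47 − 4 = 43; dropped labels = 2 × 43 = 86.
Actual frame index = 85973 − 86 = 85887.

85887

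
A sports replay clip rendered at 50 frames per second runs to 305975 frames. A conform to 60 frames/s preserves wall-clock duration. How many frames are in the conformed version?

367170 frames

Target frames = source frames × (target rate / source rate) = 305975 × (60)/(50) = 305975 × 6/5 = 367170.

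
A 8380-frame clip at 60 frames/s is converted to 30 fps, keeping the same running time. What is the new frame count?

Target frames = source frames × (target rate / source rate) = 8380 × (30)/(60) = 8380 × 1/2 = 4190.

4190 frames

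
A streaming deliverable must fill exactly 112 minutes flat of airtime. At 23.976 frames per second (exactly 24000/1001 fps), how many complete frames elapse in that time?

112 min = 6720 s.
Frames = 6720 × 24000/1001 = 23040000/143 ≈ 161118.8811.
Complete frames: 161118.

161118 frames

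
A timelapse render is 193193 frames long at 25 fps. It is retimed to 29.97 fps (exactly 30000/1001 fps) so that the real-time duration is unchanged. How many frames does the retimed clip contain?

231600 frames

Target frames = source frames × (target rate / source rate) = 193193 × (30000/1001)/(25) = 193193 × 1200/1001 = 231600.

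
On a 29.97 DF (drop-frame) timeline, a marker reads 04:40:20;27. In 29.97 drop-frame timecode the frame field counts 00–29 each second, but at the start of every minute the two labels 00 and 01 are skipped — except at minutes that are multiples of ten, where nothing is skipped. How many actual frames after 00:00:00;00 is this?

504123

As if non-drop at 30 labels/s: (4 × 3600 + 40 × 60 + 20) × 30 + 27 = 504627.
Minute boundaries passed: 280; those not divisible by 10: 280 − 28 = 252; dropped labels = 2 × 252 = 504.
Actual frame index = 504627 − 504 = 504123.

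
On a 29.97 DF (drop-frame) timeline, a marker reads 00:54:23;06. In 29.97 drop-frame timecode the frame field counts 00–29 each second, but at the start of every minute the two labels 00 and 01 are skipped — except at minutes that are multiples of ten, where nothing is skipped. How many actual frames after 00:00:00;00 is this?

97798

As if non-drop at 30 labels/s: (0 × 3600 + 54 × 60 + 23) × 30 + 6 = 97896.
Minute boundaries passed: 54; those not divisible by 10: 54 − 5 = 49; dropped labels = 2 × 49 = 98.
Actual frame index = 97896 − 98 = 97798.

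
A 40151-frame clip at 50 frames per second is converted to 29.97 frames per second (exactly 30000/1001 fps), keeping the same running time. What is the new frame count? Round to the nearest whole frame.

24067 frames

Frames at target rate = 40151 × (30000/1001) / (50) = 24090600/1001 ≈ 24066.533.
Nearest whole frame: 24067.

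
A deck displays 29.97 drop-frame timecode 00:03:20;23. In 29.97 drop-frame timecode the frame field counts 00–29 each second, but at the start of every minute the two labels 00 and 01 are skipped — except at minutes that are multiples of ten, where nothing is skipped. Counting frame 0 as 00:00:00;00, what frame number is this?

6017

As if non-drop at 30 labels/s: (0 × 3600 + 3 × 60 + 20) × 30 + 23 = 6023.
Minute boundaries passed: 3; those not divisible by 10: 3 − 0 = 3; dropped labels = 2 × 3 = 6.
Actual frame index = 6023 − 6 = 6017.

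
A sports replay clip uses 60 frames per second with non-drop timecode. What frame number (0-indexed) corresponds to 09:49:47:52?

Total seconds to the label: (9 × 3600 + 49 × 60 + 47) = 35387.
Frame index = 35387 × 60 + 52 = 2123272.

2123272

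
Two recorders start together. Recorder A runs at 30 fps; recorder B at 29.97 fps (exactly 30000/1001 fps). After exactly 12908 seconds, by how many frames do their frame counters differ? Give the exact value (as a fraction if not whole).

55320/143 frames

A emits 30 × 12908 = 387240 frames; B emits 30000/1001 × 12908 = 55320000/143.
Difference = 55320/143 frames (≈ 386.8531); B is behind A.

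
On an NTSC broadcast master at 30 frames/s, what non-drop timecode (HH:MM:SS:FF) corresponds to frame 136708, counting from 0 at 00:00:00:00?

136708 ÷ 30 = 4556 full seconds, remainder 28 frames.
4556 s = 1 h 15 min 56 s.
Timecode: 01:15:56:28.

01:15:56:28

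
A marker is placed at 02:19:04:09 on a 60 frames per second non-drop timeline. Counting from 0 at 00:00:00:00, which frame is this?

frame 500649

Total seconds to the label: (2 × 3600 + 19 × 60 + 4) = 8344.
Frame index = 8344 × 60 + 9 = 500649.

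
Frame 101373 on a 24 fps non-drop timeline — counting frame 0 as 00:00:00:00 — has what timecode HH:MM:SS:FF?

01:10:23:21

101373 ÷ 24 = 4223 full seconds, remainder 21 frames.
4223 s = 1 h 10 min 23 s.
Timecode: 01:10:23:21.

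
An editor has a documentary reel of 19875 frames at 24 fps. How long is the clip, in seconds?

Running time = 19875 / (24) = 828.125 s.

828.125 seconds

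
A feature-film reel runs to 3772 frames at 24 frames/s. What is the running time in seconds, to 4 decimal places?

157.1667 seconds

Running time = 3772 × 1/24 = 943/6 s ≈ 157.1667 s.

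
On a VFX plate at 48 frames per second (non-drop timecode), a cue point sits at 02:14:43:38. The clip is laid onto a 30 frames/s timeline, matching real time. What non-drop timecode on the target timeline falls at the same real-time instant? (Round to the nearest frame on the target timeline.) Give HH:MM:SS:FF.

02:14:43:24

Source frame index: (2×3600 + 14×60 + 43) × 48 + 38 = 388022.
Real time: 388022 / (48) = 194011/24 s.
Target frame: (194011/24) × (30) = 970055/4 ≈ 242513.750 → 242514.
At 30 labels/s: frame 242514 → 02:14:43:24.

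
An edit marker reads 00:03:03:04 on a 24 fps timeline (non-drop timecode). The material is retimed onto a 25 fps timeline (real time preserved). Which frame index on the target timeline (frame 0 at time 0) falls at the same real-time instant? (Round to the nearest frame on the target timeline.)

frame 4579

Source frame index: (0×3600 + 3×60 + 3) × 24 + 4 = 4396.
Real time: 4396 / (24) = 1099/6 s.
Target frame: (1099/6) × (25) = 27475/6 ≈ 4579.167 → 4579.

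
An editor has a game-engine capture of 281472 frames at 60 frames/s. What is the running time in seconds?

4691.2 seconds

Running time = 281472 / (60) = 4691.2 s.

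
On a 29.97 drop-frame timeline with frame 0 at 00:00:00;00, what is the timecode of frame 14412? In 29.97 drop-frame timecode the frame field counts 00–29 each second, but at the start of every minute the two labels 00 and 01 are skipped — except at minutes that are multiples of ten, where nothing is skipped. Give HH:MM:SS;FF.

00:08:00;28

Each 10-minute DF block holds 10 × 60 × 30 − 9 × 2 = 17982 frames. 14412 ÷ 17982 → 0 full blocks, remainder 14412.
Within the partial block the first minute is 1800 frames and each further minute 1798, so 8 further minute boundaries passed. Total skipped labels = 18 × 0 + 2 × 8 = 16.
Non-drop label index = 14412 + 16 = 14428; at 30 labels/s that is 00:08:00:28, i.e. DF 00:08:00;28.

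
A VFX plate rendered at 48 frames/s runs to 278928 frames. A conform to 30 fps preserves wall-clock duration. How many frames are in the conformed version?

Target frames = source frames × (target rate / source rate) = 278928 × (30)/(48) = 278928 × 5/8 = 174330.

174330 frames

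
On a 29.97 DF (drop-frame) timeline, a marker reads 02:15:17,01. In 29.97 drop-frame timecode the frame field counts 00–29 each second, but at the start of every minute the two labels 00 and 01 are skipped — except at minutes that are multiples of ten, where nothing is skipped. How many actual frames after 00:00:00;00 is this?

243267

Complete 10-minute blocks: 13, each 17982 frames → 233766.
Remaining 5 whole minutes in the current block: 1800 + 4 × 1798 = 8992 frames.
Within the current minute: 17 × 30 + 1 − 2 = 509 (labels ;00/;01 skipped at this minute). Total = 233766 + 8992 + 509 = 243267.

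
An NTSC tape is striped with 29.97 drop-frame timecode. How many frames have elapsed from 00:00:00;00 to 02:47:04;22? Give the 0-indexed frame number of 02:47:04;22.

Complete 10-minute blocks: 16, each 17982 frames → 287712.
Remaining 7 whole minutes in the current block: 1800 + 6 × 1798 = 12588 frames.
Within the current minute: 4 × 30 + 22 − 2 = 140 (labels ;00/;01 skipped at this minute). Total = 287712 + 12588 + 140 = 300440.

300440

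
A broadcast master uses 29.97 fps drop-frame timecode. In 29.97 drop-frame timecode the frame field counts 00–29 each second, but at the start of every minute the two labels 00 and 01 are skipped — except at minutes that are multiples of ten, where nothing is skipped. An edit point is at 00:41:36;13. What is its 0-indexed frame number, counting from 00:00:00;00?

74819

As if non-drop at 30 labels/s: (0 × 3600 + 41 × 60 + 36) × 30 + 13 = 74893.
Minute boundaries passed: 41; those not divisible by 10: 41 − 4 = 37; dropped labels = 2 × 37 = 74.
Actual frame index = 74893 − 74 = 74819.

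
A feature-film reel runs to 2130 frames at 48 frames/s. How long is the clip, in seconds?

Running time = 2130 / (48) = 44.375 s.

44.375 seconds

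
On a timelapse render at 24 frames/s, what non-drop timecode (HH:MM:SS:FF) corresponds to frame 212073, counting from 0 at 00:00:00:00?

02:27:16:09

212073 ÷ 24 = 8836 full seconds, remainder 9 frames.
8836 s = 2 h 27 min 16 s.
Timecode: 02:27:16:09.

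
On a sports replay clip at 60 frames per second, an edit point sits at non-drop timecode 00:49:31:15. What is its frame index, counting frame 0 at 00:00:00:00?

178275

Total seconds to the label: (0 × 3600 + 49 × 60 + 31) = 2971.
Frame index = 2971 × 60 + 15 = 178275.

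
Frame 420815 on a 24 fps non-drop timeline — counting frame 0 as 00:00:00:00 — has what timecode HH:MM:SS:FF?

420815 ÷ 24 = 17533 full seconds, remainder 23 frames.
17533 s = 4 h 52 min 13 s.
Timecode: 04:52:13:23.

04:52:13:23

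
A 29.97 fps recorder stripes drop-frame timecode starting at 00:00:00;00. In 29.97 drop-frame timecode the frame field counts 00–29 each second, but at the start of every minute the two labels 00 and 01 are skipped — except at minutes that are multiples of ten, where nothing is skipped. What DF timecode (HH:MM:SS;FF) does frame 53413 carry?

00:29:42;07

Ten DF minutes hold 17982 frames, so frame 53413 lies in block 2 (frames 35964–53945) with 17449 frames into that block.
The block's first minute is 1800 frames and the rest 1798 each; 17449 frames reaches minute 9, so 2 × 18 + 9 × 2 = 54 labels have been skipped so far.
Adding those back, label number 53413 + 54 = 53467 at 30 labels/s is 1782 s + 7 f = 0 h 29 min 42 s frame 7, i.e. 00:29:42;07.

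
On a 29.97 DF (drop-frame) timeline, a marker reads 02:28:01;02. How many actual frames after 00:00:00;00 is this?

266164

As if non-drop at 30 labels/s: (2 × 3600 + 28 × 60 + 1) × 30 + 2 = 266432.
Minute boundaries passed: 148; those not divisible by 10: 148 − 14 = 134; dropped labels = 2 × 134 = 268.
Actual frame index = 266432 − 268 = 266164.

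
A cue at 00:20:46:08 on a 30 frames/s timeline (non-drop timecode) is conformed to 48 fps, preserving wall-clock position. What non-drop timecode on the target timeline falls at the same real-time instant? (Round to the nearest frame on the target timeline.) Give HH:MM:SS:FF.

00:20:46:13

Source frame index: (0×3600 + 20×60 + 46) × 30 + 8 = 37388.
Real time: 37388 / (30) = 18694/15 s.
Target frame: (18694/15) × (48) = 299104/5 ≈ 59820.800 → 59821.
At 48 labels/s: frame 59821 → 00:20:46:13.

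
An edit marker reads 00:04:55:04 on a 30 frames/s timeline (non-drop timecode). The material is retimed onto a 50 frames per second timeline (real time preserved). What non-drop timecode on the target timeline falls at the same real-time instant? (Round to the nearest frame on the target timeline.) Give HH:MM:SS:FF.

00:04:55:07

Source frame index: (0×3600 + 4×60 + 55) × 30 + 4 = 8854.
Real time: 8854 / (30) = 4427/15 s.
Target frame: (4427/15) × (50) = 44270/3 ≈ 14756.667 → 14757.
At 50 labels/s: frame 14757 → 00:04:55:07.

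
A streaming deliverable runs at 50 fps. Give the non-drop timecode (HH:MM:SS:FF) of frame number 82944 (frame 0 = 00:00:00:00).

82944 ÷ 50 = 1658 full seconds, remainder 44 frames.
1658 s = 0 h 27 min 38 s.
Timecode: 00:27:38:44.

00:27:38:44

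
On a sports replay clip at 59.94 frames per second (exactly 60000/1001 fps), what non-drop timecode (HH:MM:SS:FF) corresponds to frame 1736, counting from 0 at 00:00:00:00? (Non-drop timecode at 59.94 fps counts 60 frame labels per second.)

1736 ÷ 60 = 28 full seconds, remainder 56 frames.
28 s = 0 h 0 min 28 s.
Timecode: 00:00:28:56.

00:00:28:56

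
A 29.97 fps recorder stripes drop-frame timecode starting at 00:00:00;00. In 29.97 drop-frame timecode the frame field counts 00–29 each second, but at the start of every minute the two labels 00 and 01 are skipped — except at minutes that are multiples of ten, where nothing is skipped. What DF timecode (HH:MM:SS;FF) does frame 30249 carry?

Ten DF minutes hold 17982 frames, so frame 30249 lies in block 1 (frames 17982–35963) with 12267 frames into that block.
The block's first minute is 1800 frames and the rest 1798 each; 12267 frames reaches minute 6, so 1 × 18 + 6 × 2 = 30 labels have been skipped so far.
Adding those back, label number 30249 + 30 = 30279 at 30 labels/s is 1009 s + 9 f = 0 h 16 min 49 s frame 9, i.e. 00:16:49;09.

00:16:49;09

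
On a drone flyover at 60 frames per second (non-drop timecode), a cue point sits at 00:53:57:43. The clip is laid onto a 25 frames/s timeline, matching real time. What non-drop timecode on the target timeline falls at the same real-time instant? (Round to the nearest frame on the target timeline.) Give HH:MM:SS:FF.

Source frame index: (0×3600 + 53×60 + 57) × 60 + 43 = 194263.
Real time: 194263 / (60) = 194263/60 s.
Target frame: (194263/60) × (25) = 971315/12 ≈ 80942.917 → 80943.
At 25 labels/s: frame 80943 → 00:53:57:18.

00:53:57:18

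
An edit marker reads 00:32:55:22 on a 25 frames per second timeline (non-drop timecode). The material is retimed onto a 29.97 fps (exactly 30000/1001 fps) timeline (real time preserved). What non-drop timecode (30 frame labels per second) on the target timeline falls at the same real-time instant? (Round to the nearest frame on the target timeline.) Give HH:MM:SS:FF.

00:32:53:27

Source frame index: (0×3600 + 32×60 + 55) × 25 + 22 = 49397.
Real time: 49397 / (25) = 49397/25 s.
Target frame: (49397/25) × (30000/1001) = 59276400/1001 ≈ 59217.183 → 59217.
At 30 labels/s: frame 59217 → 00:32:53:27.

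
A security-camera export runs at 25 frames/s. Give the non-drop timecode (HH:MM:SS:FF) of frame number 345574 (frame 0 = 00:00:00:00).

345574 ÷ 25 = 13822 full seconds, remainder 24 frames.
13822 s = 3 h 50 min 22 s.
Timecode: 03:50:22:24.

03:50:22:24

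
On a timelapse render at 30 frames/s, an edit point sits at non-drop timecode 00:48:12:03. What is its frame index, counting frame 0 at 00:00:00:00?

frame 86763

Total seconds to the label: (0 × 3600 + 48 × 60 + 12) = 2892.
Frame index = 2892 × 30 + 3 = 86763.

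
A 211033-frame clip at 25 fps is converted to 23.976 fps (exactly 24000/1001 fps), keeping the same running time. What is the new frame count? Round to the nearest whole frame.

202389 frames

Frames at target rate = 211033 × (24000/1001) / (25) = 202591680/1001 ≈ 202389.291.
Nearest whole frame: 202389.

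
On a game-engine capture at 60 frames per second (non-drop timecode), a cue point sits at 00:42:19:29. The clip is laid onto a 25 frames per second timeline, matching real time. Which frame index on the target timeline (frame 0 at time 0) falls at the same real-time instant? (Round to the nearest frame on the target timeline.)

frame 63487

Source frame index: (0×3600 + 42×60 + 19) × 60 + 29 = 152369.
Real time: 152369 / (60) = 152369/60 s.
Target frame: (152369/60) × (25) = 761845/12 ≈ 63487.083 → 63487.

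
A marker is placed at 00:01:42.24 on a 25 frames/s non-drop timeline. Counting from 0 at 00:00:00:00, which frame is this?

Total seconds to the label: (0 × 3600 + 1 × 60 + 42) = 102.
Frame index = 102 × 25 + 24 = 2574.

frame 2574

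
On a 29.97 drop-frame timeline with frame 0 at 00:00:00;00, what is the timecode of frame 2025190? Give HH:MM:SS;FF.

18:46:13;28

Each 10-minute DF block holds 10 × 60 × 30 − 9 × 2 = 17982 frames. 2025190 ÷ 17982 → 112 full blocks, remainder 11206.
Within the partial block the first minute is 1800 frames and each further minute 1798, so 6 further minute boundaries passed. Total skipped labels = 18 × 112 + 2 × 6 = 2028.
Non-drop label index = 2025190 + 2028 = 2027218; at 30 labels/s that is 18:46:13:28, i.e. DF 18:46:13;28.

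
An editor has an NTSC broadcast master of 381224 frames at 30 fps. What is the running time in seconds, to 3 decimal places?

12707.467 seconds

Running time = 381224 × 1/30 = 190612/15 s ≈ 12707.467 s.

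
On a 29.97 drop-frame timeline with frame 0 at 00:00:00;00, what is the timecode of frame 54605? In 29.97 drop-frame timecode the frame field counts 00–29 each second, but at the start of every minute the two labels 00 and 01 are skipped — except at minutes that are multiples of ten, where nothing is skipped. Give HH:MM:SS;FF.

00:30:21;29

Each 10-minute DF block holds 10 × 60 × 30 − 9 × 2 = 17982 frames. 54605 ÷ 17982 → 3 full blocks, remainder 659.
Within the partial block the first minute is 1800 frames and each further minute 1798, so 0 further minute boundaries passed. Total skipped labels = 18 × 3 + 2 × 0 = 54.
Non-drop label index = 54605 + 54 = 54659; at 30 labels/s that is 00:30:21:29, i.e. DF 00:30:21;29.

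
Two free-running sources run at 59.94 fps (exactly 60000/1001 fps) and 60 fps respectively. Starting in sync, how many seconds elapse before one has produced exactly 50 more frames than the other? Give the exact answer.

The gap grows by |60 − 60000/1001| = 60/1001 frames per second.
Time for a 50-frame gap: 50 ÷ (60/1001) = 5005/6 s.

5005/6 seconds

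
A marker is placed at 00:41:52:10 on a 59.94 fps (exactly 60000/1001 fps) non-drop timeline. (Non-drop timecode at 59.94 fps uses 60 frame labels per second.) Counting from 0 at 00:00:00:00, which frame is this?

150730

Total seconds to the label: (0 × 3600 + 41 × 60 + 52) = 2512.
Frame index = 2512 × 60 + 10 = 150730.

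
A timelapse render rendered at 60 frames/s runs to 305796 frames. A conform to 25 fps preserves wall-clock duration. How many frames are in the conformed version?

127415 frames

Target frames = source frames × (target rate / source rate) = 305796 × (25)/(60) = 305796 × 5/12 = 127415.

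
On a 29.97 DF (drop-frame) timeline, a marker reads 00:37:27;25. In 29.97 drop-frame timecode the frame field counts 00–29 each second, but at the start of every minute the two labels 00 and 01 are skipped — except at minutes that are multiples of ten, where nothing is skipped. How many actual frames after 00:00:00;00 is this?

67367

As if non-drop at 30 labels/s: (0 × 3600 + 37 × 60 + 27) × 30 + 25 = 67435.
Minute boundaries passed: 37; those not divisible by 10: 37 − 3 = 34; dropped labels = 2 × 34 = 68.
Actual frame index = 67435 − 68 = 67367.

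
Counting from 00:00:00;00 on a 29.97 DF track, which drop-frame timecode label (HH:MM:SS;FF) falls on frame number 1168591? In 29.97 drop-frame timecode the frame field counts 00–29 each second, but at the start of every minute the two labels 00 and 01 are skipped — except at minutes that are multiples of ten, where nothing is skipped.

10:49:52;01

Each 10-minute DF block holds 10 × 60 × 30 − 9 × 2 = 17982 frames. 1168591 ÷ 17982 → 64 full blocks, remainder 17743.
Within the partial block the first minute is 1800 frames and each further minute 1798, so 9 further minute boundaries passed. Total skipped labels = 18 × 64 + 2 × 9 = 1170.
Non-drop label index = 1168591 + 1170 = 1169761; at 30 labels/s that is 10:49:52:01, i.e. DF 10:49:52;01.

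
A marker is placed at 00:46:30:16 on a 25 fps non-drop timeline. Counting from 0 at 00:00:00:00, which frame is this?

frame 69766

Total seconds to the label: (0 × 3600 + 46 × 60 + 30) = 2790.
Frame index = 2790 × 25 + 16 = 69766.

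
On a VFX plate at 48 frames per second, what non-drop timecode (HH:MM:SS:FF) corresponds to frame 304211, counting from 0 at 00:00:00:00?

01:45:37:35

304211 ÷ 48 = 6337 full seconds, remainder 35 frames.
6337 s = 1 h 45 min 37 s.
Timecode: 01:45:37:35.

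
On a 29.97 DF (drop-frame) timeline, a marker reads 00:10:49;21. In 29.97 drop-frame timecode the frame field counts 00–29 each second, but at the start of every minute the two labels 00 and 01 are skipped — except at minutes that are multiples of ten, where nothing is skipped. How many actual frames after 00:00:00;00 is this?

19473

Complete 10-minute blocks: 1, each 17982 frames → 17982.
Remaining 0 whole minutes in the current block: 0 frames.
Within the current minute: 49 × 30 + 21 = 1491. Total = 17982 + 0 + 1491 = 19473.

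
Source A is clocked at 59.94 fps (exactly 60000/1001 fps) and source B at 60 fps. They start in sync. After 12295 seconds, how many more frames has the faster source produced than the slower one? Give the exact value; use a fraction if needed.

737700/1001 frames

A emits 60000/1001 × 12295 = 737700000/1001 frames; B emits 60 × 12295 = 737700.
Difference = 737700/1001 frames (≈ 736.9630); B is ahead of A.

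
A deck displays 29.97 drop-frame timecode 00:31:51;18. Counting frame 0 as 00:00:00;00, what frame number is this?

57292

As if non-drop at 30 labels/s: (0 × 3600 + 31 × 60 + 51) × 30 + 18 = 57348.
Minute boundaries passed: 31; those not divisible by 10: 31 − 3 = 28; dropped labels = 2 × 28 = 56.
Actual frame index = 57348 − 56 = 57292.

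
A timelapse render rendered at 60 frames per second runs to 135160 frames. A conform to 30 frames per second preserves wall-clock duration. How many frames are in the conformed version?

Target frames = source frames × (target rate / source rate) = 135160 × (30)/(60) = 135160 × 1/2 = 67580.

67580 frames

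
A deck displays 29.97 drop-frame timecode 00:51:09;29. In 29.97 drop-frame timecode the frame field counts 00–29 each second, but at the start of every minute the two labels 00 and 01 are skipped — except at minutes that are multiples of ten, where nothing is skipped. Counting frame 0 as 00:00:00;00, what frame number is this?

92007

As if non-drop at 30 labels/s: (0 × 3600 + 51 × 60 + 9) × 30 + 29 = 92099.
Minute boundaries passed: 51; those not divisible by 10: 51 − 5 = 46; dropped labels = 2 × 46 = 92.
Actual frame index = 92099 − 92 = 92007.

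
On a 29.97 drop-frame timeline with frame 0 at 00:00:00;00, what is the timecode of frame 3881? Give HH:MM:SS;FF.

00:02:09;15

Ten DF minutes hold 17982 frames, so frame 3881 lies in block 0 (frames 0–17981) with 3881 frames into that block.
The block's first minute is 1800 frames and the rest 1798 each; 3881 frames reaches minute 2, so 0 × 18 + 2 × 2 = 4 labels have been skipped so far.
Adding those back, label number 3881 + 4 = 3885 at 30 labels/s is 129 s + 15 f = 0 h 2 min 9 s frame 15, i.e. 00:02:09;15.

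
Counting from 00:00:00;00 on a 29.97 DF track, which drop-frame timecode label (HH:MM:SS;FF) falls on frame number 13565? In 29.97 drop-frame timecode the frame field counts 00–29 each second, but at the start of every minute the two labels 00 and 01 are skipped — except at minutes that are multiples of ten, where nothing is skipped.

Ten DF minutes hold 17982 frames, so frame 13565 lies in block 0 (frames 0–17981) with 13565 frames into that block.
The block's first minute is 1800 frames and the rest 1798 each; 13565 frames reaches minute 7, so 0 × 18 + 7 × 2 = 14 labels have been skipped so far.
Adding those back, label number 13565 + 14 = 13579 at 30 labels/s is 452 s + 19 f = 0 h 7 min 32 s frame 19, i.e. 00:07:32;19.

00:07:32;19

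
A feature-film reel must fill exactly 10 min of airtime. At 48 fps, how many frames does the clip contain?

10 min = 600 s.
Frames = 600 × 48 = 28800.

28800 frames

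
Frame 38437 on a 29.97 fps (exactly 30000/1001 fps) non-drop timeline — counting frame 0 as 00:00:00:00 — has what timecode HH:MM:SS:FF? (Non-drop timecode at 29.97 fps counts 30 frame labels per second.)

00:21:21:07

38437 ÷ 30 = 1281 full seconds, remainder 7 frames.
1281 s = 0 h 21 min 21 s.
Timecode: 00:21:21:07.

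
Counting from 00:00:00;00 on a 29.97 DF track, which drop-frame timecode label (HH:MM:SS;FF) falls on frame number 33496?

00:18:37;20

Each 10-minute DF block holds 10 × 60 × 30 − 9 × 2 = 17982 frames. 33496 ÷ 17982 → 1 full block, remainder 15514.
Within the partial block the first minute is 1800 frames and each further minute 1798, so 8 further minute boundaries passed. Total skipped labels = 18 × 1 + 2 × 8 = 34.
Non-drop label index = 33496 + 34 = 33530; at 30 labels/s that is 00:18:37:20, i.e. DF 00:18:37;20.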